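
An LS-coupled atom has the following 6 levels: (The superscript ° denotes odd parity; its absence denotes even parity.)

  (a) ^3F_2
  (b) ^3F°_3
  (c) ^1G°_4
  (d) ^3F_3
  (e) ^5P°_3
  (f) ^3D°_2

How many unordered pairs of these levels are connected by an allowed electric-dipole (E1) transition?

4

(a)–(b): allowed.
(a)–(c): forbidden (ΔS, ΔJ).
(a)–(d): forbidden (parity).
(a)–(e): forbidden (ΔS, ΔL).
(a)–(f): allowed.
(b)–(c): forbidden (parity, ΔS).
(b)–(d): allowed.
(b)–(e): forbidden (parity, ΔS, ΔL).
(b)–(f): forbidden (parity).
(c)–(d): forbidden (ΔS).
(c)–(e): forbidden (parity, ΔS, ΔL).
(c)–(f): forbidden (parity, ΔS, ΔL, ΔJ).
(d)–(e): forbidden (ΔS, ΔL).
(d)–(f): allowed.
(e)–(f): forbidden (parity, ΔS).
Allowed pairs: 4 of 15.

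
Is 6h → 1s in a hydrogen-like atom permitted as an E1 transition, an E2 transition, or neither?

neither

Δl = 0 − 5 = -5; l_i + l_f = 5.
E1 (Δl = ±1): not satisfied.
E2 (Δl = 0,±2, l_i+l_f ≥ 2): not satisfied.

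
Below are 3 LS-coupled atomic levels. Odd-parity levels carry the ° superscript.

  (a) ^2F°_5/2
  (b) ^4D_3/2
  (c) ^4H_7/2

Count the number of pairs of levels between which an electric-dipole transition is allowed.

(a)–(b): forbidden (ΔS).
(a)–(c): forbidden (ΔS, ΔL).
(b)–(c): forbidden (parity, ΔL, ΔJ).
Allowed pairs: 0 of 3.

0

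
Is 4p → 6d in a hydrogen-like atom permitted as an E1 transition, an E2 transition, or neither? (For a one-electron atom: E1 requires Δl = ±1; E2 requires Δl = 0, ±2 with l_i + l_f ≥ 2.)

E1

Δl = 2 − 1 = +1; l_i + l_f = 3.
E1 (Δl = ±1): satisfied.
E2 (Δl = 0,±2, l_i+l_f ≥ 2): not satisfied.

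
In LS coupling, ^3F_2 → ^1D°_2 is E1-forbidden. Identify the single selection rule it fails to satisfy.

the ΔS = 0 rule

Initial level: S=1, L=3, J=2, parity even. Final level: S=0, L=2, J=2, parity odd.
Parity must change: even → odd — ok.
ΔS = 0: S: 1 → 0 — fails.
ΔL = 0, ±1 (not L=0↔0): L: 3 → 2, ΔL = -1 — ok.
ΔJ = 0, ±1 (not J=0↔0): J: 2 → 2, ΔJ = +0 — ok.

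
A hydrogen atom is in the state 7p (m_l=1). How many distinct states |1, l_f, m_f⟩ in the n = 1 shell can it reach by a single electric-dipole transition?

E1 requires Δl = ±1, so l_f ∈ {0, 2}; with 0 ≤ l_f ≤ n_f−1 = 0, the allowed l_f values are {0}.
For l_f = 0: m_f ∈ {m_i−1, m_i, m_i+1} ∩ [−0, 0] = {0} → 1 state.
Total: 1.

1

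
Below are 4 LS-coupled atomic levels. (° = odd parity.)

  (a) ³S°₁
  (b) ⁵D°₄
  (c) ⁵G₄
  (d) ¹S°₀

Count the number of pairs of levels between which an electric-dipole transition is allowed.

0

(a)–(b): forbidden (parity, ΔS, ΔL, ΔJ).
(a)–(c): forbidden (ΔS, ΔL, ΔJ).
(a)–(d): forbidden (parity, ΔS, ΔL).
(b)–(c): forbidden (ΔL).
(b)–(d): forbidden (parity, ΔS, ΔL, ΔJ).
(c)–(d): forbidden (ΔS, ΔL, ΔJ).
Allowed pairs: 0 of 6.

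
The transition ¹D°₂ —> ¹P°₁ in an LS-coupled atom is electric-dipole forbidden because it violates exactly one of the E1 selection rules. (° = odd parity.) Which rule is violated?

parity

Parity must change: odd → odd — fails.
ΔS = 0: S: 0 → 0 — ok.
ΔL = 0, ±1 (not L=0↔0): L: 2 → 1, ΔL = -1 — ok.
ΔJ = 0, ±1 (not J=0↔0): J: 2 → 1, ΔJ = -1 — ok.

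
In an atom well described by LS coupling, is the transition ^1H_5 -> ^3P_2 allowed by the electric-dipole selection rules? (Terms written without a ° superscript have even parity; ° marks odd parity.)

ΔL = 0, ±1 (not L=0↔0): L: 5 → 1, ΔL = -4 — violated.
ΔJ = 0, ±1 (not J=0↔0): J: 5 → 2, ΔJ = -3 — violated.
Parity must change: even → even — violated.
ΔS = 0: S: 0 → 1 — violated.
Rule(s) violated: parity, ΔS, ΔL, ΔJ.

forbidden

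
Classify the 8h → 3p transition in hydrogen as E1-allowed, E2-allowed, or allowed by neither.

Δl = 1 − 5 = -4; l_i + l_f = 6.
E1 (Δl = ±1): not satisfied.
E2 (Δl = 0,±2, l_i+l_f ≥ 2): not satisfied.

neither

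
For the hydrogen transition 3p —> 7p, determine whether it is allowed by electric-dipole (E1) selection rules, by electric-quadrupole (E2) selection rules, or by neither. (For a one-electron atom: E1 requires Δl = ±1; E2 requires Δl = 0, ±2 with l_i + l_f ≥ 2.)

Δl = 1 − 1 = +0; l_i + l_f = 2.
E1 (Δl = ±1): not satisfied.
E2 (Δl = 0,±2, l_i+l_f ≥ 2): satisfied.

E2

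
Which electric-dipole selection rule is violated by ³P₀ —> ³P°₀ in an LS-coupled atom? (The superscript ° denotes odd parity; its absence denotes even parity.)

ΔL = 0, ±1 (not L=0↔0): L: 1 → 1, ΔL = +0 — satisfied.
Parity must change: even → odd — satisfied.
ΔS = 0: S: 1 → 1 — satisfied.
ΔJ = 0, ±1 (not J=0↔0): J: 0 → 0, ΔJ = +0 — violated.

the J=0 ↔ J=0 exclusion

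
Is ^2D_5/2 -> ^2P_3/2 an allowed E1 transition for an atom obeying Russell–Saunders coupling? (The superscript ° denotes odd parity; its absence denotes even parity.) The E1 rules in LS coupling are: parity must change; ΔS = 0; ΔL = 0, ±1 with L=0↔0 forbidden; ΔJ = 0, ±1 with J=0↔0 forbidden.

Reading off the term symbols: S 1/2→1/2, L 2→1, J 5/2→3/2, parity even→even.
ΔL = 0, ±1 (not L=0↔0): L: 2 → 1, ΔL = -1 — satisfied.
ΔS = 0: S: 1/2 → 1/2 — satisfied.
Parity must change: even → even — violated.
ΔJ = 0, ±1 (not J=0↔0): J: 5/2 → 3/2, ΔJ = -1 — satisfied.
Rule(s) violated: parity.

forbidden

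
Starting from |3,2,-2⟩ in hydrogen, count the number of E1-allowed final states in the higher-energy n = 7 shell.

4

E1 requires Δl = ±1, so l_f ∈ {1, 3}; with 0 ≤ l_f ≤ n_f−1 = 6, the allowed l_f values are {1, 3}.
For l_f = 1: m_f ∈ {m_i−1, m_i, m_i+1} ∩ [−1, 1] = {-1} → 1 state.
For l_f = 3: m_f ∈ {m_i−1, m_i, m_i+1} ∩ [−3, 3] = {-3, -2, -1} → 3 states.
Total: 4.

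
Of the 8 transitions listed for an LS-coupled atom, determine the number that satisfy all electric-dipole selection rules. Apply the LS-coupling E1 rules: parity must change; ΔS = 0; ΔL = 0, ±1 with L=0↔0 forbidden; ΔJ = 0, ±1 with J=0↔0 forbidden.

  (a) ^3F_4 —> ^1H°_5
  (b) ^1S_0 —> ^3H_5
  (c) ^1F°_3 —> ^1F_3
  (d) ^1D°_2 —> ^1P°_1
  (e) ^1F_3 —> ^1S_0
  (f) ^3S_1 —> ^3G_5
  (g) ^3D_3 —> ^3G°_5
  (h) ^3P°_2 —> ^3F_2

1

(a) forbidden (ΔS, ΔL fail)
(b) forbidden (parity, ΔS, ΔL, ΔJ fail)
(c) allowed
(d) forbidden (parity fails)
(e) forbidden (parity, ΔL, ΔJ fail)
(f) forbidden (parity, ΔL, ΔJ fail)
(g) forbidden (ΔL, ΔJ fail)
(h) forbidden (ΔL fails)
Total allowed: 1 of 8.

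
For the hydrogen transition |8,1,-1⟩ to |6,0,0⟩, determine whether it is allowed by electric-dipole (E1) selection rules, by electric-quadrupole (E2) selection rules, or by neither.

Δl = 0 − 1 = -1; l_i + l_f = 1.
Δm_l = +1.
E1 (Δl = ±1, |Δm_l| ≤ 1): satisfied.
E2 (Δl = 0,±2, l_i+l_f ≥ 2, |Δm_l| ≤ 2): not satisfied.

E1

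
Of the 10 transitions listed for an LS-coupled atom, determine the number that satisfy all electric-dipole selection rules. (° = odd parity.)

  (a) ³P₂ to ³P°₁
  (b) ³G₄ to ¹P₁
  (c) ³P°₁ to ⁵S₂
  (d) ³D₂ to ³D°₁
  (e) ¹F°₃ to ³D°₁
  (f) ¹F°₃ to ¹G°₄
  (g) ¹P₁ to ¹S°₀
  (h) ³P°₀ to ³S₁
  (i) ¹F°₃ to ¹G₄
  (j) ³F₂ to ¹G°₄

(a) allowed
(b) forbidden (parity, ΔS, ΔL, ΔJ fail)
(c) forbidden (ΔS fails)
(d) allowed
(e) forbidden (parity, ΔS, ΔJ fail)
(f) forbidden (parity fails)
(g) allowed
(h) allowed
(i) allowed
(j) forbidden (ΔS, ΔJ fail)
Total allowed: 5 of 10.

5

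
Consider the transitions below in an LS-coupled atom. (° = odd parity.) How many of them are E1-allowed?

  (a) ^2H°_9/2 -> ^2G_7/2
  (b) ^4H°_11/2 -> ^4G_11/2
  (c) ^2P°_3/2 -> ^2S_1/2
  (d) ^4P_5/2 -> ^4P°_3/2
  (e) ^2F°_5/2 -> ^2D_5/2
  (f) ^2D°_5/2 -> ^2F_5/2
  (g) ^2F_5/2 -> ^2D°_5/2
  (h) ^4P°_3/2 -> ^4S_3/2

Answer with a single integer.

(a) allowed
(b) allowed
(c) allowed
(d) allowed
(e) allowed
(f) allowed
(g) allowed
(h) allowed
Total allowed: 8 of 8.

8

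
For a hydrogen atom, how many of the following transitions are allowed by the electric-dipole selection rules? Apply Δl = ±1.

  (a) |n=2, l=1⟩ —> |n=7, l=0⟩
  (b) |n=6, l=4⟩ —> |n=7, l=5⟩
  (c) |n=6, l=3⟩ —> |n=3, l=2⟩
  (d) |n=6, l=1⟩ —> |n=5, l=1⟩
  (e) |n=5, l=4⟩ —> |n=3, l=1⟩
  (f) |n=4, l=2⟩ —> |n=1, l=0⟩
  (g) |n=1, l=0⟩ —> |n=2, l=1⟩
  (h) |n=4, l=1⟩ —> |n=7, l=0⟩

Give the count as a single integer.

5

(a) allowed
(b) allowed
(c) allowed
(d) forbidden — Δl = +0 (E1 requires Δl = ±1)
(e) forbidden — Δl = -3 (E1 requires Δl = ±1)
(f) forbidden — Δl = -2 (E1 requires Δl = ±1)
(g) allowed
(h) allowed
Total allowed: 5 of 8.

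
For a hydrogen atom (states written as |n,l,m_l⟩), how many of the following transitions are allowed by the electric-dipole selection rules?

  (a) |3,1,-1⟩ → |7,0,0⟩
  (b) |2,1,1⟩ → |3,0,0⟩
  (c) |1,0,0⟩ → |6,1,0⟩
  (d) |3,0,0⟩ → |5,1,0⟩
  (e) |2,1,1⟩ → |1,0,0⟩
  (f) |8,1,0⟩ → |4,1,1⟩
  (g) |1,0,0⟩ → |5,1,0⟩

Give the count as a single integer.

6

(a) allowed
(b) allowed
(c) allowed
(d) allowed
(e) allowed
(f) forbidden — Δl = +0 (E1 requires Δl = ±1)
(g) allowed
Total allowed: 6 of 7.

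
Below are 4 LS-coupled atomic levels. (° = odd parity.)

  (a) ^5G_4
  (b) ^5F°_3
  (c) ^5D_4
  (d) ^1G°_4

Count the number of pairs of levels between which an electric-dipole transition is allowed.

(a)–(b): allowed.
(a)–(c): forbidden (parity, ΔL).
(a)–(d): forbidden (ΔS).
(b)–(c): allowed.
(b)–(d): forbidden (parity, ΔS).
(c)–(d): forbidden (ΔS, ΔL).
Allowed pairs: 2 of 6.

2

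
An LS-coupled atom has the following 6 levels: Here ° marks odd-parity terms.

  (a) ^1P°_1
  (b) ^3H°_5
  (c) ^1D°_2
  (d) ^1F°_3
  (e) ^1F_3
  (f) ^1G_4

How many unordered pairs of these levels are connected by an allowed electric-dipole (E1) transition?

(a)–(b): forbidden (parity, ΔS, ΔL, ΔJ).
(a)–(c): forbidden (parity).
(a)–(d): forbidden (parity, ΔL, ΔJ).
(a)–(e): forbidden (ΔL, ΔJ).
(a)–(f): forbidden (ΔL, ΔJ).
(b)–(c): forbidden (parity, ΔS, ΔL, ΔJ).
(b)–(d): forbidden (parity, ΔS, ΔL, ΔJ).
(b)–(e): forbidden (ΔS, ΔL, ΔJ).
(b)–(f): forbidden (ΔS).
(c)–(d): forbidden (parity).
(c)–(e): allowed.
(c)–(f): forbidden (ΔL, ΔJ).
(d)–(e): allowed.
(d)–(f): allowed.
(e)–(f): forbidden (parity).
Allowed pairs: 3 of 15.

3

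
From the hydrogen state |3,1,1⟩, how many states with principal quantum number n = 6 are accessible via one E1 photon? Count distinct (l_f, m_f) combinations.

4

E1 requires Δl = ±1, so l_f ∈ {0, 2}; with 0 ≤ l_f ≤ n_f−1 = 5, the allowed l_f values are {0, 2}.
For l_f = 0: m_f ∈ {m_i−1, m_i, m_i+1} ∩ [−0, 0] = {0} → 1 state.
For l_f = 2: m_f ∈ {m_i−1, m_i, m_i+1} ∩ [−2, 2] = {0, 1, 2} → 3 states.
Total: 4.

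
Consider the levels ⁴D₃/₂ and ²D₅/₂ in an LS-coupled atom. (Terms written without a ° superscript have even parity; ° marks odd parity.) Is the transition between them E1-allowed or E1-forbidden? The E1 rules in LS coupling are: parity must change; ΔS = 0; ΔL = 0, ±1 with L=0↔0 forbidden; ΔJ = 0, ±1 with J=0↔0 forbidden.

forbidden

Initial level: S=3/2, L=2, J=3/2, parity even. Final level: S=1/2, L=2, J=5/2, parity even.
ΔS = 0: S: 3/2 → 1/2 — violated.
Parity must change: even → even — violated.
ΔL = 0, ±1 (not L=0↔0): L: 2 → 2, ΔL = +0 — satisfied.
ΔJ = 0, ±1 (not J=0↔0): J: 3/2 → 5/2, ΔJ = +1 — satisfied.
Rule(s) violated: parity, ΔS.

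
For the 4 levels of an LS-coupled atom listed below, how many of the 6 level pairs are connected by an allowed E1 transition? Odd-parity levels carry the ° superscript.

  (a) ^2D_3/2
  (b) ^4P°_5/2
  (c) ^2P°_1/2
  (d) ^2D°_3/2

2

(a)–(b): forbidden (ΔS).
(a)–(c): allowed.
(a)–(d): allowed.
(b)–(c): forbidden (parity, ΔS, ΔJ).
(b)–(d): forbidden (parity, ΔS).
(c)–(d): forbidden (parity).
Allowed pairs: 2 of 6.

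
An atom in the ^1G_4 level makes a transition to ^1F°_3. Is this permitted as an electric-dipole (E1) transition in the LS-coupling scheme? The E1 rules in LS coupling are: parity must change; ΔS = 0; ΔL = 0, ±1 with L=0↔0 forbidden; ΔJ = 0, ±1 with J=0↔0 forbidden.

Reading off the term symbols: S 0→0, L 4→3, J 4→3, parity even→odd.
Parity must change: even → odd — passes.
ΔS = 0: S: 0 → 0 — passes.
ΔL = 0, ±1 (not L=0↔0): L: 4 → 3, ΔL = -1 — passes.
ΔJ = 0, ±1 (not J=0↔0): J: 4 → 3, ΔJ = -1 — passes.
All four E1 rules are satisfied.

allowed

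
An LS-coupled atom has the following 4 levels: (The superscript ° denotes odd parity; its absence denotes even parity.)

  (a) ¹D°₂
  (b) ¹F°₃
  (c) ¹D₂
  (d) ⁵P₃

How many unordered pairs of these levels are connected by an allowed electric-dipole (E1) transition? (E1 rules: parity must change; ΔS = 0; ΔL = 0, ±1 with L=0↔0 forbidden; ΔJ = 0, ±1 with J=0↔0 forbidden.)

2

(a)–(b): forbidden (parity).
(a)–(c): allowed.
(a)–(d): forbidden (ΔS).
(b)–(c): allowed.
(b)–(d): forbidden (ΔS, ΔL).
(c)–(d): forbidden (parity, ΔS).
Allowed pairs: 2 of 6.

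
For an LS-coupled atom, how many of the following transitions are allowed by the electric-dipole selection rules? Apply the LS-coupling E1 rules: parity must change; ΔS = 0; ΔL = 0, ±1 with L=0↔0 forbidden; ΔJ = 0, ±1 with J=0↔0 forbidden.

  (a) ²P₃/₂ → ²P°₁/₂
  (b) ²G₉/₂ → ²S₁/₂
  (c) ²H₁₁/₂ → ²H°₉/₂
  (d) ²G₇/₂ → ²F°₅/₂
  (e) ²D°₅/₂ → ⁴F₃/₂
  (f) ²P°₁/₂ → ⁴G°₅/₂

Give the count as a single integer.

(a) allowed
(b) forbidden (parity, ΔL, ΔJ fail)
(c) allowed
(d) allowed
(e) forbidden (ΔS fails)
(f) forbidden (parity, ΔS, ΔL, ΔJ fail)
Total allowed: 3 of 6.

3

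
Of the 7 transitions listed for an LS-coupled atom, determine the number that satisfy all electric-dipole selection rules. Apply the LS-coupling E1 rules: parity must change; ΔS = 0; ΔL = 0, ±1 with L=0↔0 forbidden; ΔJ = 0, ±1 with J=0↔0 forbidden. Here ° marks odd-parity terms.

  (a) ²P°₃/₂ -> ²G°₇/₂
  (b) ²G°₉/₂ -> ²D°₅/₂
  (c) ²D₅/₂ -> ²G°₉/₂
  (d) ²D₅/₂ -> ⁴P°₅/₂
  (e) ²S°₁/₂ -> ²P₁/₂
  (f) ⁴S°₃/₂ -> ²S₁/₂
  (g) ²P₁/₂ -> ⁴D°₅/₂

1

(a) forbidden (parity, ΔL, ΔJ fail)
(b) forbidden (parity, ΔL, ΔJ fail)
(c) forbidden (ΔL, ΔJ fail)
(d) forbidden (ΔS fails)
(e) allowed
(f) forbidden (ΔS, ΔL fail)
(g) forbidden (ΔS, ΔJ fail)
Total allowed: 1 of 7.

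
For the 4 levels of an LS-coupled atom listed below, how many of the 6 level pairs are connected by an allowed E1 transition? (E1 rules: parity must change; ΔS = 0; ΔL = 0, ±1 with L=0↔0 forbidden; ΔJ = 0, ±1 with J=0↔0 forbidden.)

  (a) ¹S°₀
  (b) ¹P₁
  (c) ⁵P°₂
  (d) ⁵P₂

2

(a)–(b): allowed.
(a)–(c): forbidden (parity, ΔS, ΔJ).
(a)–(d): forbidden (ΔS, ΔJ).
(b)–(c): forbidden (ΔS).
(b)–(d): forbidden (parity, ΔS).
(c)–(d): allowed.
Allowed pairs: 2 of 6.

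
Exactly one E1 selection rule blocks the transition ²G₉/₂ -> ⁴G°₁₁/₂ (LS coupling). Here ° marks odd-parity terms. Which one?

Reading off the term symbols: S 1/2→3/2, L 4→4, J 9/2→11/2, parity even→odd.
Parity must change: even → odd — satisfied.
ΔS = 0: S: 1/2 → 3/2 — violated.
ΔL = 0, ±1 (not L=0↔0): L: 4 → 4, ΔL = +0 — satisfied.
ΔJ = 0, ±1 (not J=0↔0): J: 9/2 → 11/2, ΔJ = +1 — satisfied.

the ΔS = 0 rule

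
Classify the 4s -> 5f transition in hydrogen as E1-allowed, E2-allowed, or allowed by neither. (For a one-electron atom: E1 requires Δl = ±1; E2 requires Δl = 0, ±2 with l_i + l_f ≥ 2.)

neither

Δl = 3 − 0 = +3; l_i + l_f = 3.
E1 (Δl = ±1): not satisfied.
E2 (Δl = 0,±2, l_i+l_f ≥ 2): not satisfied.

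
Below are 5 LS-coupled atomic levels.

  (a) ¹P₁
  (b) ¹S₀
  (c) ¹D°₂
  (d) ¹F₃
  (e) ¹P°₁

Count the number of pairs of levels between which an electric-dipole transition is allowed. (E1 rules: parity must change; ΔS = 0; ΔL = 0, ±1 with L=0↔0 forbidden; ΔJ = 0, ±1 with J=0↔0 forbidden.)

4

(a)–(b): forbidden (parity).
(a)–(c): allowed.
(a)–(d): forbidden (parity, ΔL, ΔJ).
(a)–(e): allowed.
(b)–(c): forbidden (ΔL, ΔJ).
(b)–(d): forbidden (parity, ΔL, ΔJ).
(b)–(e): allowed.
(c)–(d): allowed.
(c)–(e): forbidden (parity).
(d)–(e): forbidden (ΔL, ΔJ).
Allowed pairs: 4 of 10.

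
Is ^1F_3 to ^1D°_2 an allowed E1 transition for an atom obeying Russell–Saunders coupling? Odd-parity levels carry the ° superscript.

Initial level: S=0, L=3, J=3, parity even. Final level: S=0, L=2, J=2, parity odd.
Parity must change: even → odd — satisfied.
ΔS = 0: S: 0 → 0 — satisfied.
ΔL = 0, ±1 (not L=0↔0): L: 3 → 2, ΔL = -1 — satisfied.
ΔJ = 0, ±1 (not J=0↔0): J: 3 → 2, ΔJ = -1 — satisfied.
All four E1 rules are satisfied.

allowed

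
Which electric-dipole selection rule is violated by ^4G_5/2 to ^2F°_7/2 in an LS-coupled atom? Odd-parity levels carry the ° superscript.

the ΔS = 0 rule

ΔJ = 0, ±1 (not J=0↔0): J: 5/2 → 7/2, ΔJ = +1 — ✓.
Parity must change: even → odd — ✓.
ΔL = 0, ±1 (not L=0↔0): L: 4 → 3, ΔL = -1 — ✓.
ΔS = 0: S: 3/2 → 1/2 — ✗.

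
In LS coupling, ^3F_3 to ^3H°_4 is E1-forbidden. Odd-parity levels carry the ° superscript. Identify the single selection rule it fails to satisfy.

Initial level: S=1, L=3, J=3, parity even. Final level: S=1, L=5, J=4, parity odd.
Parity must change: even → odd — ✓.
ΔS = 0: S: 1 → 1 — ✓.
ΔL = 0, ±1 (not L=0↔0): L: 3 → 5, ΔL = +2 — ✗.
ΔJ = 0, ±1 (not J=0↔0): J: 3 → 4, ΔJ = +1 — ✓.

the ΔL = 0, ±1 rule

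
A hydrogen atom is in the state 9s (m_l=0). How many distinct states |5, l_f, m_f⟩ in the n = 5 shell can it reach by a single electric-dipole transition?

E1 requires Δl = ±1, so l_f ∈ {-1, 1}; with 0 ≤ l_f ≤ n_f−1 = 4, the allowed l_f values are {1}.
For l_f = 1: m_f ∈ {m_i−1, m_i, m_i+1} ∩ [−1, 1] = {-1, 0, 1} → 3 states.
Total: 3.

3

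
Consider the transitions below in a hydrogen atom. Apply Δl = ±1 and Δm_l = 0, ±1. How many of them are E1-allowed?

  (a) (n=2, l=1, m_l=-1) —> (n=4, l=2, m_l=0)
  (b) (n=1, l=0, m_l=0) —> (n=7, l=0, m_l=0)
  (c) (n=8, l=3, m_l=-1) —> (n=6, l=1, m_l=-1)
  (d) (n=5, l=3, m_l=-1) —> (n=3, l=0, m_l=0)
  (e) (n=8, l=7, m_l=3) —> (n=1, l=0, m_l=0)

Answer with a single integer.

(a) allowed
(b) forbidden — Δl = +0 (E1 requires Δl = ±1)
(c) forbidden — Δl = -2 (E1 requires Δl = ±1)
(d) forbidden — Δl = -3 (E1 requires Δl = ±1)
(e) forbidden — Δl = -7 (E1 requires Δl = ±1); Δm_l = -3 (E1 requires Δm_l = 0, ±1)
Total allowed: 1 of 5.

1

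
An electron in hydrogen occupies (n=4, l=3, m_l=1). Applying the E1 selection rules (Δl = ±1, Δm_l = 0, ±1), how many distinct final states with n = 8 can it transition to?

E1 requires Δl = ±1, so l_f ∈ {2, 4}; with 0 ≤ l_f ≤ n_f−1 = 7, the allowed l_f values are {2, 4}.
For l_f = 2: m_f ∈ {m_i−1, m_i, m_i+1} ∩ [−2, 2] = {0, 1, 2} → 3 states.
For l_f = 4: m_f ∈ {m_i−1, m_i, m_i+1} ∩ [−4, 4] = {0, 1, 2} → 3 states.
Total: 6.

6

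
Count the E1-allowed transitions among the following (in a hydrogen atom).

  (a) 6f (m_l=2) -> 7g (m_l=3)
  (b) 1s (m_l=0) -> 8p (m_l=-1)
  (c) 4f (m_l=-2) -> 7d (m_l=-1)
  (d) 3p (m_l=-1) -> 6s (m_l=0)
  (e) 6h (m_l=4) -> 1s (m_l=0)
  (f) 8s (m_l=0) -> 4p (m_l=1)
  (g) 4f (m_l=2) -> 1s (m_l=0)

(a) allowed
(b) allowed
(c) allowed
(d) allowed
(e) forbidden — Δl = -5 (E1 requires Δl = ±1); Δm_l = -4 (E1 requires Δm_l = 0, ±1)
(f) allowed
(g) forbidden — Δl = -3 (E1 requires Δl = ±1); Δm_l = -2 (E1 requires Δm_l = 0, ±1)
Total allowed: 5 of 7.

5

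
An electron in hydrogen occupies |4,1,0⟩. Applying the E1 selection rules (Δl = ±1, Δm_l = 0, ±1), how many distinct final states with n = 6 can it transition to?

4

E1 requires Δl = ±1, so l_f ∈ {0, 2}; with 0 ≤ l_f ≤ n_f−1 = 5, the allowed l_f values are {0, 2}.
For l_f = 0: m_f ∈ {m_i−1, m_i, m_i+1} ∩ [−0, 0] = {0} → 1 state.
For l_f = 2: m_f ∈ {m_i−1, m_i, m_i+1} ∩ [−2, 2] = {-1, 0, 1} → 3 states.
Total: 4.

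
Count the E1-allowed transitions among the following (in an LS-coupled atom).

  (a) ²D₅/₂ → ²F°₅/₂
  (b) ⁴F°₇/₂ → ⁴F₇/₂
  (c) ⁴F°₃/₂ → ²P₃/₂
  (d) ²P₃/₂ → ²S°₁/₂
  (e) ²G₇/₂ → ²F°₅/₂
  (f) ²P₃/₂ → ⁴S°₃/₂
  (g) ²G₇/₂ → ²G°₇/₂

(a) allowed
(b) allowed
(c) forbidden (ΔS, ΔL fail)
(d) allowed
(e) allowed
(f) forbidden (ΔS fails)
(g) allowed
Total allowed: 5 of 7.

5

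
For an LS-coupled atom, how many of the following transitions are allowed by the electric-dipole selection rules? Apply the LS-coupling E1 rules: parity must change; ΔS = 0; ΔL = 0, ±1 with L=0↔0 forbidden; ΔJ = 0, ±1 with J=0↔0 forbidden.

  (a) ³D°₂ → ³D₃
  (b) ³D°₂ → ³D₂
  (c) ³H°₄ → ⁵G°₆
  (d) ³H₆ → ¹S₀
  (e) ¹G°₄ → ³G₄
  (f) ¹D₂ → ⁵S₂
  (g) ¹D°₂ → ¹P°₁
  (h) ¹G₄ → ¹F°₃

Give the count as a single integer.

3

(a) allowed
(b) allowed
(c) forbidden (parity, ΔS, ΔJ fail)
(d) forbidden (parity, ΔS, ΔL, ΔJ fail)
(e) forbidden (ΔS fails)
(f) forbidden (parity, ΔS, ΔL fail)
(g) forbidden (parity fails)
(h) allowed
Total allowed: 3 of 8.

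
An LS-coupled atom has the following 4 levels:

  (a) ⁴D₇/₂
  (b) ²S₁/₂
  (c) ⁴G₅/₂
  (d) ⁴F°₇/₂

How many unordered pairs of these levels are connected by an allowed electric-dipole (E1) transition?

2

(a)–(b): forbidden (parity, ΔS, ΔL, ΔJ).
(a)–(c): forbidden (parity, ΔL).
(a)–(d): allowed.
(b)–(c): forbidden (parity, ΔS, ΔL, ΔJ).
(b)–(d): forbidden (ΔS, ΔL, ΔJ).
(c)–(d): allowed.
Allowed pairs: 2 of 6.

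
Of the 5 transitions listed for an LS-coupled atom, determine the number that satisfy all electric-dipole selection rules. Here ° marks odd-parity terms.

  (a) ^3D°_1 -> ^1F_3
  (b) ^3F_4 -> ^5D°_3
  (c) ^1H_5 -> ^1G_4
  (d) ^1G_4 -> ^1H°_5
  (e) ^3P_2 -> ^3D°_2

(a) forbidden (ΔS, ΔJ fail)
(b) forbidden (ΔS fails)
(c) forbidden (parity fails)
(d) allowed
(e) allowed
Total allowed: 2 of 5.

2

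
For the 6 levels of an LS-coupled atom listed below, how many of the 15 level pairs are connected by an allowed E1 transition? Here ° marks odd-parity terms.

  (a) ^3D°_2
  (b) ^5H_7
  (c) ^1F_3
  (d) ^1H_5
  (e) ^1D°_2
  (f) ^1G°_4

(a)–(b): forbidden (ΔS, ΔL, ΔJ).
(a)–(c): forbidden (ΔS).
(a)–(d): forbidden (ΔS, ΔL, ΔJ).
(a)–(e): forbidden (parity, ΔS).
(a)–(f): forbidden (parity, ΔS, ΔL, ΔJ).
(b)–(c): forbidden (parity, ΔS, ΔL, ΔJ).
(b)–(d): forbidden (parity, ΔS, ΔJ).
(b)–(e): forbidden (ΔS, ΔL, ΔJ).
(b)–(f): forbidden (ΔS, ΔJ).
(c)–(d): forbidden (parity, ΔL, ΔJ).
(c)–(e): allowed.
(c)–(f): allowed.
(d)–(e): forbidden (ΔL, ΔJ).
(d)–(f): allowed.
(e)–(f): forbidden (parity, ΔL, ΔJ).
Allowed pairs: 3 of 15.

3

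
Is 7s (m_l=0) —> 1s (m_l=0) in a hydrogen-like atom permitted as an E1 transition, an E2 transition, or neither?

Δl = 0 − 0 = +0; l_i + l_f = 0.
Δm_l = +0.
E1 (Δl = ±1, |Δm_l| ≤ 1): not satisfied.
E2 (Δl = 0,±2, l_i+l_f ≥ 2, |Δm_l| ≤ 2): not satisfied.

neither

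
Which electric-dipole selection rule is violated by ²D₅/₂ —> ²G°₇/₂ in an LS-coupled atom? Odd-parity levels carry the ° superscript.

the ΔL = 0, ±1 rule

Initial level: S=1/2, L=2, J=5/2, parity even. Final level: S=1/2, L=4, J=7/2, parity odd.
ΔS = 0: S: 1/2 → 1/2 — ✓.
Parity must change: even → odd — ✓.
ΔL = 0, ±1 (not L=0↔0): L: 2 → 4, ΔL = +2 — ✗.
ΔJ = 0, ±1 (not J=0↔0): J: 5/2 → 7/2, ΔJ = +1 — ✓.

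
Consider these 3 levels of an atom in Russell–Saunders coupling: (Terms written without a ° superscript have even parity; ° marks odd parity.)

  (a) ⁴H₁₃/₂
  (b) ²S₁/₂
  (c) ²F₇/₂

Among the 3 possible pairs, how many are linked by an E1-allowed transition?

0

(a)–(b): forbidden (parity, ΔS, ΔL, ΔJ).
(a)–(c): forbidden (parity, ΔS, ΔL, ΔJ).
(b)–(c): forbidden (parity, ΔL, ΔJ).
Allowed pairs: 0 of 3.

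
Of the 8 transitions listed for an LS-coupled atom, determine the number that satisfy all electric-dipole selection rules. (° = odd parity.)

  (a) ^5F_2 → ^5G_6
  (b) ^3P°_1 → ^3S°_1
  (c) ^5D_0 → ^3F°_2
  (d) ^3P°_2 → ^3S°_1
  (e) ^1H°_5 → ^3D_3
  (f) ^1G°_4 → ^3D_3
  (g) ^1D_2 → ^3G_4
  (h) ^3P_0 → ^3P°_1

1

(a) forbidden (parity, ΔJ fail)
(b) forbidden (parity fails)
(c) forbidden (ΔS, ΔJ fail)
(d) forbidden (parity fails)
(e) forbidden (ΔS, ΔL, ΔJ fail)
(f) forbidden (ΔS, ΔL fail)
(g) forbidden (parity, ΔS, ΔL, ΔJ fail)
(h) allowed
Total allowed: 1 of 8.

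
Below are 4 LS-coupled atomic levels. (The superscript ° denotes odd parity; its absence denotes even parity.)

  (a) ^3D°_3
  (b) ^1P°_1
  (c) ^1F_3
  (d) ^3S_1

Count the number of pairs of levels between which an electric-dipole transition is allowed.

(a)–(b): forbidden (parity, ΔS, ΔJ).
(a)–(c): forbidden (ΔS).
(a)–(d): forbidden (ΔL, ΔJ).
(b)–(c): forbidden (ΔL, ΔJ).
(b)–(d): forbidden (ΔS).
(c)–(d): forbidden (parity, ΔS, ΔL, ΔJ).
Allowed pairs: 0 of 6.

0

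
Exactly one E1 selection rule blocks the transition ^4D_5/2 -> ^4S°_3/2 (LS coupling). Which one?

Parity must change: even → odd — ✓.
ΔS = 0: S: 3/2 → 3/2 — ✓.
ΔJ = 0, ±1 (not J=0↔0): J: 5/2 → 3/2, ΔJ = -1 — ✓.
ΔL = 0, ±1 (not L=0↔0): L: 2 → 0, ΔL = -2 — ✗.

the ΔL = 0, ±1 rule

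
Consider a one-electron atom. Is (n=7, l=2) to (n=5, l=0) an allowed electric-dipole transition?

l: 2 → 0 (Δl = -2). Δl = ±1 ✗.
The transition is electric-dipole forbidden.

forbidden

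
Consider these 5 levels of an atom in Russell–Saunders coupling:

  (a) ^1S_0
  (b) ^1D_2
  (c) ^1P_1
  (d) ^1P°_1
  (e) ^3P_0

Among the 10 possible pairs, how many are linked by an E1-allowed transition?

(a)–(b): forbidden (parity, ΔL, ΔJ).
(a)–(c): forbidden (parity).
(a)–(d): allowed.
(a)–(e): forbidden (parity, ΔS, ΔJ).
(b)–(c): forbidden (parity).
(b)–(d): allowed.
(b)–(e): forbidden (parity, ΔS, ΔJ).
(c)–(d): allowed.
(c)–(e): forbidden (parity, ΔS).
(d)–(e): forbidden (ΔS).
Allowed pairs: 3 of 10.

3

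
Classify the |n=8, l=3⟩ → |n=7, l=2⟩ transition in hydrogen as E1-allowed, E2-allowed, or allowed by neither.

Δl = 2 − 3 = -1; l_i + l_f = 5.
E1 (Δl = ±1): satisfied.
E2 (Δl = 0,±2, l_i+l_f ≥ 2): not satisfied.

E1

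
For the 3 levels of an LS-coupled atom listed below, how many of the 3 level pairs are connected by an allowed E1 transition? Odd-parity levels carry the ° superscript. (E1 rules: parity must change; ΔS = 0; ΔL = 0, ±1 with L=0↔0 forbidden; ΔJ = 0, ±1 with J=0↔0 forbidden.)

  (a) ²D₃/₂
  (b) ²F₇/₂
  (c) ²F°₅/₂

(a)–(b): forbidden (parity, ΔJ).
(a)–(c): allowed.
(b)–(c): allowed.
Allowed pairs: 2 of 3.

2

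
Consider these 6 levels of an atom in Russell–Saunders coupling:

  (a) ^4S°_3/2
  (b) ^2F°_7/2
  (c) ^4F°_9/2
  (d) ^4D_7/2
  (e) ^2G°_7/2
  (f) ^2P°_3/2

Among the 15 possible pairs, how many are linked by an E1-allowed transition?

(a)–(b): forbidden (parity, ΔS, ΔL, ΔJ).
(a)–(c): forbidden (parity, ΔL, ΔJ).
(a)–(d): forbidden (ΔL, ΔJ).
(a)–(e): forbidden (parity, ΔS, ΔL, ΔJ).
(a)–(f): forbidden (parity, ΔS).
(b)–(c): forbidden (parity, ΔS).
(b)–(d): forbidden (ΔS).
(b)–(e): forbidden (parity).
(b)–(f): forbidden (parity, ΔL, ΔJ).
(c)–(d): allowed.
(c)–(e): forbidden (parity, ΔS).
(c)–(f): forbidden (parity, ΔS, ΔL, ΔJ).
(d)–(e): forbidden (ΔS, ΔL).
(d)–(f): forbidden (ΔS, ΔJ).
(e)–(f): forbidden (parity, ΔL, ΔJ).
Allowed pairs: 1 of 15.

1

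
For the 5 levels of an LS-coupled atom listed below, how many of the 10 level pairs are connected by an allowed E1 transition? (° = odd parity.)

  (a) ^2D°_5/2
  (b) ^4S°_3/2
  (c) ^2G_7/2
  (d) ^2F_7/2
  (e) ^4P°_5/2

(a)–(b): forbidden (parity, ΔS, ΔL).
(a)–(c): forbidden (ΔL).
(a)–(d): allowed.
(a)–(e): forbidden (parity, ΔS).
(b)–(c): forbidden (ΔS, ΔL, ΔJ).
(b)–(d): forbidden (ΔS, ΔL, ΔJ).
(b)–(e): forbidden (parity).
(c)–(d): forbidden (parity).
(c)–(e): forbidden (ΔS, ΔL).
(d)–(e): forbidden (ΔS, ΔL).
Allowed pairs: 1 of 10.

1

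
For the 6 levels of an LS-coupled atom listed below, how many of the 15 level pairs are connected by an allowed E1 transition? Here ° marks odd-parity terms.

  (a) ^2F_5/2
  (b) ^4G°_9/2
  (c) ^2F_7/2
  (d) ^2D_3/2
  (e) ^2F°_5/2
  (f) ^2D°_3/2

(a)–(b): forbidden (ΔS, ΔJ).
(a)–(c): forbidden (parity).
(a)–(d): forbidden (parity).
(a)–(e): allowed.
(a)–(f): allowed.
(b)–(c): forbidden (ΔS).
(b)–(d): forbidden (ΔS, ΔL, ΔJ).
(b)–(e): forbidden (parity, ΔS, ΔJ).
(b)–(f): forbidden (parity, ΔS, ΔL, ΔJ).
(c)–(d): forbidden (parity, ΔJ).
(c)–(e): allowed.
(c)–(f): forbidden (ΔJ).
(d)–(e): allowed.
(d)–(f): allowed.
(e)–(f): forbidden (parity).
Allowed pairs: 5 of 15.

5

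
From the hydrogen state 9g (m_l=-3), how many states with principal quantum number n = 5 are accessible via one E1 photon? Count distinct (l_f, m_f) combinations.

E1 requires Δl = ±1, so l_f ∈ {3, 5}; with 0 ≤ l_f ≤ n_f−1 = 4, the allowed l_f values are {3}.
For l_f = 3: m_f ∈ {m_i−1, m_i, m_i+1} ∩ [−3, 3] = {-3, -2} → 2 states.
Total: 2.

2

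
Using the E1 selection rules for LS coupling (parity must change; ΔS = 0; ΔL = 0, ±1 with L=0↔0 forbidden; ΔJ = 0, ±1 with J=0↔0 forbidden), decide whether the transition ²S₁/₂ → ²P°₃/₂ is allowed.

allowed

Initial level: S=1/2, L=0, J=1/2, parity even. Final level: S=1/2, L=1, J=3/2, parity odd.
ΔJ = 0, ±1 (not J=0↔0): J: 1/2 → 3/2, ΔJ = +1 — ok.
ΔS = 0: S: 1/2 → 1/2 — ok.
Parity must change: even → odd — ok.
ΔL = 0, ±1 (not L=0↔0): L: 0 → 1, ΔL = +1 — ok.
All four E1 rules are satisfied.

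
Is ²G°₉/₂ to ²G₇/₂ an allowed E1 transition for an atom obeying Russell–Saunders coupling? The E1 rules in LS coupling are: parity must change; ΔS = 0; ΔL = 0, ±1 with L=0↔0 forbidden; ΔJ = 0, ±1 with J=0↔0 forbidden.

allowed

Reading off the term symbols: S 1/2→1/2, L 4→4, J 9/2→7/2, parity odd→even.
ΔJ = 0, ±1 (not J=0↔0): J: 9/2 → 7/2, ΔJ = -1 — passes.
Parity must change: odd → even — passes.
ΔS = 0: S: 1/2 → 1/2 — passes.
ΔL = 0, ±1 (not L=0↔0): L: 4 → 4, ΔL = +0 — passes.
All four E1 rules are satisfied.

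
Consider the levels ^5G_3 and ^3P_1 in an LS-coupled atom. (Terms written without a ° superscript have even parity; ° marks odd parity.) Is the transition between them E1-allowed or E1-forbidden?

Reading off the term symbols: S 2→1, L 4→1, J 3→1, parity even→even.
ΔS = 0: S: 2 → 1 — fails.
ΔJ = 0, ±1 (not J=0↔0): J: 3 → 1, ΔJ = -2 — fails.
ΔL = 0, ±1 (not L=0↔0): L: 4 → 1, ΔL = -3 — fails.
Parity must change: even → even — fails.
Rule(s) violated: parity, ΔS, ΔL, ΔJ.

forbidden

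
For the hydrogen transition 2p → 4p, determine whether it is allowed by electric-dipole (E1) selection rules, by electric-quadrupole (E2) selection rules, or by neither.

E2

Δl = 1 − 1 = +0; l_i + l_f = 2.
E1 (Δl = ±1): not satisfied.
E2 (Δl = 0,±2, l_i+l_f ≥ 2): satisfied.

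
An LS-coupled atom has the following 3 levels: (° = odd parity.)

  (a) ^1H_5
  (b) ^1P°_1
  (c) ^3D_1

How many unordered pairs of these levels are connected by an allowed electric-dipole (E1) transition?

0

(a)–(b): forbidden (ΔL, ΔJ).
(a)–(c): forbidden (parity, ΔS, ΔL, ΔJ).
(b)–(c): forbidden (ΔS).
Allowed pairs: 0 of 3.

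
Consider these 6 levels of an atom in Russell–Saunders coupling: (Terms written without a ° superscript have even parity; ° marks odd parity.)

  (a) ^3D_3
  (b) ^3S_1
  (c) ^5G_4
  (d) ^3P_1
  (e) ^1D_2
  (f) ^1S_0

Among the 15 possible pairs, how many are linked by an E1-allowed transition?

0

(a)–(b): forbidden (parity, ΔL, ΔJ).
(a)–(c): forbidden (parity, ΔS, ΔL).
(a)–(d): forbidden (parity, ΔJ).
(a)–(e): forbidden (parity, ΔS).
(a)–(f): forbidden (parity, ΔS, ΔL, ΔJ).
(b)–(c): forbidden (parity, ΔS, ΔL, ΔJ).
(b)–(d): forbidden (parity).
(b)–(e): forbidden (parity, ΔS, ΔL).
(b)–(f): forbidden (parity, ΔS, ΔL).
(c)–(d): forbidden (parity, ΔS, ΔL, ΔJ).
(c)–(e): forbidden (parity, ΔS, ΔL, ΔJ).
(c)–(f): forbidden (parity, ΔS, ΔL, ΔJ).
(d)–(e): forbidden (parity, ΔS).
(d)–(f): forbidden (parity, ΔS).
(e)–(f): forbidden (parity, ΔL, ΔJ).
Allowed pairs: 0 of 15.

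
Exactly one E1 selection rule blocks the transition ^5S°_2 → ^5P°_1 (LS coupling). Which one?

Initial level: S=2, L=0, J=2, parity odd. Final level: S=2, L=1, J=1, parity odd.
Parity must change: odd → odd — violated.
ΔS = 0: S: 2 → 2 — satisfied.
ΔL = 0, ±1 (not L=0↔0): L: 0 → 1, ΔL = +1 — satisfied.
ΔJ = 0, ±1 (not J=0↔0): J: 2 → 1, ΔJ = -1 — satisfied.

parity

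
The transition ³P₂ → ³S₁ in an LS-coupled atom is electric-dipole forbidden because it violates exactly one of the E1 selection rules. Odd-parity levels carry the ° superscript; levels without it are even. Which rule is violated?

parity

Initial level: S=1, L=1, J=2, parity even. Final level: S=1, L=0, J=1, parity even.
Parity must change: even → even — fails.
ΔS = 0: S: 1 → 1 — passes.
ΔL = 0, ±1 (not L=0↔0): L: 1 → 0, ΔL = -1 — passes.
ΔJ = 0, ±1 (not J=0↔0): J: 2 → 1, ΔJ = -1 — passes.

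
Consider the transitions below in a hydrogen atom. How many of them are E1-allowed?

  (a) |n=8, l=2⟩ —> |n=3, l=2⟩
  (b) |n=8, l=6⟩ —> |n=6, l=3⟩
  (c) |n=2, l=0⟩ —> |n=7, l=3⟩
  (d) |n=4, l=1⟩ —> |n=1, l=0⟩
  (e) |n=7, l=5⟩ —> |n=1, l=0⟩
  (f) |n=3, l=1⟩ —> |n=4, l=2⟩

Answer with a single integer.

2

(a) forbidden — Δl = +0 (E1 requires Δl = ±1)
(b) forbidden — Δl = -3 (E1 requires Δl = ±1)
(c) forbidden — Δl = +3 (E1 requires Δl = ±1)
(d) allowed
(e) forbidden — Δl = -5 (E1 requires Δl = ±1)
(f) allowed
Total allowed: 2 of 6.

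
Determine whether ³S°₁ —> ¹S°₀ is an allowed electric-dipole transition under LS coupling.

forbidden

Reading off the term symbols: S 1→0, L 0→0, J 1→0, parity odd→odd.
ΔL = 0, ±1 (not L=0↔0): L: 0 → 0, ΔL = +0 — fails.
Parity must change: odd → odd — fails.
ΔJ = 0, ±1 (not J=0↔0): J: 1 → 0, ΔJ = -1 — passes.
ΔS = 0: S: 1 → 0 — fails.
Rule(s) violated: parity, ΔS, ΔL.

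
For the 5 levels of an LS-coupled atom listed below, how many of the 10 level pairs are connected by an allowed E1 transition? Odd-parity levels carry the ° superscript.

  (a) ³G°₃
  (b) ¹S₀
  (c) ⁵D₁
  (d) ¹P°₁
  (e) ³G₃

2

(a)–(b): forbidden (ΔS, ΔL, ΔJ).
(a)–(c): forbidden (ΔS, ΔL, ΔJ).
(a)–(d): forbidden (parity, ΔS, ΔL, ΔJ).
(a)–(e): allowed.
(b)–(c): forbidden (parity, ΔS, ΔL).
(b)–(d): allowed.
(b)–(e): forbidden (parity, ΔS, ΔL, ΔJ).
(c)–(d): forbidden (ΔS).
(c)–(e): forbidden (parity, ΔS, ΔL, ΔJ).
(d)–(e): forbidden (ΔS, ΔL, ΔJ).
Allowed pairs: 2 of 10.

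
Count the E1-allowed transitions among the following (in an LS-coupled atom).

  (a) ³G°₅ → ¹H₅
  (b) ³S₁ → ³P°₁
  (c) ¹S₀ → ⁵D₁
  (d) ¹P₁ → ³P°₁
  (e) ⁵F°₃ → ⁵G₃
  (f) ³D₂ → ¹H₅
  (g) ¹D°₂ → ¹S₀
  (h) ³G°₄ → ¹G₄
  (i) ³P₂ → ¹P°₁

(a) forbidden (ΔS fails)
(b) allowed
(c) forbidden (parity, ΔS, ΔL fail)
(d) forbidden (ΔS fails)
(e) allowed
(f) forbidden (parity, ΔS, ΔL, ΔJ fail)
(g) forbidden (ΔL, ΔJ fail)
(h) forbidden (ΔS fails)
(i) forbidden (ΔS fails)
Total allowed: 2 of 9.

2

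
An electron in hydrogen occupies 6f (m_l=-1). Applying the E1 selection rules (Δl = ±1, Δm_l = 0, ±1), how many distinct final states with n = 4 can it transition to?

3

E1 requires Δl = ±1, so l_f ∈ {2, 4}; with 0 ≤ l_f ≤ n_f−1 = 3, the allowed l_f values are {2}.
For l_f = 2: m_f ∈ {m_i−1, m_i, m_i+1} ∩ [−2, 2] = {-2, -1, 0} → 3 states.
Total: 3.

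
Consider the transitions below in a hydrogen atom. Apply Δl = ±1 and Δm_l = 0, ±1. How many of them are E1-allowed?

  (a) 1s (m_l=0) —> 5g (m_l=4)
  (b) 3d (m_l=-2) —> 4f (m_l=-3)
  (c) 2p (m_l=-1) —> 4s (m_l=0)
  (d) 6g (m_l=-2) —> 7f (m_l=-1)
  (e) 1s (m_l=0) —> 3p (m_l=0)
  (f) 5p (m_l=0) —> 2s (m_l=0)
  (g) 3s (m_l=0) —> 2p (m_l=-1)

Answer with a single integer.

(a) forbidden — Δl = +4 (E1 requires Δl = ±1); Δm_l = +4 (E1 requires Δm_l = 0, ±1)
(b) allowed
(c) allowed
(d) allowed
(e) allowed
(f) allowed
(g) allowed
Total allowed: 6 of 7.

6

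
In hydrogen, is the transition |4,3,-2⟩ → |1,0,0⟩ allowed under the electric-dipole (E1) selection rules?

forbidden

l: 3 → 0 (Δl = -3). Δl = ±1 fails.
Δm_l = 0 − (-2) = +2. E1 requires Δm_l = 0, ±1: fails.
The transition is electric-dipole forbidden.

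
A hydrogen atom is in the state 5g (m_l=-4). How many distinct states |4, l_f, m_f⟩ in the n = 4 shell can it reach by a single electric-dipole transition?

1

E1 requires Δl = ±1, so l_f ∈ {3, 5}; with 0 ≤ l_f ≤ n_f−1 = 3, the allowed l_f values are {3}.
For l_f = 3: m_f ∈ {m_i−1, m_i, m_i+1} ∩ [−3, 3] = {-3} → 1 state.
Total: 1.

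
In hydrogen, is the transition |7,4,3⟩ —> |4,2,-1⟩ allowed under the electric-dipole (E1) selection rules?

l: 4 → 2 (Δl = -2). Δl = ±1 ✗.
Δm_l = -1 − (3) = -4. E1 requires Δm_l = 0, ±1: ✗.
The transition is electric-dipole forbidden.

forbidden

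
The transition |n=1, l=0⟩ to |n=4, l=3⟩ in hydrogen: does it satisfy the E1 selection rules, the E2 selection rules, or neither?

Δl = 3 − 0 = +3; l_i + l_f = 3.
E1 (Δl = ±1): not satisfied.
E2 (Δl = 0,±2, l_i+l_f ≥ 2): not satisfied.

neither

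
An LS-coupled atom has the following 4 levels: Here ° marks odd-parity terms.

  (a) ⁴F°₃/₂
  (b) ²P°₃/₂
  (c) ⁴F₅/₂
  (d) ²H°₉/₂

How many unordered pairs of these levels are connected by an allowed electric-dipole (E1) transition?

(a)–(b): forbidden (parity, ΔS, ΔL).
(a)–(c): allowed.
(a)–(d): forbidden (parity, ΔS, ΔL, ΔJ).
(b)–(c): forbidden (ΔS, ΔL).
(b)–(d): forbidden (parity, ΔL, ΔJ).
(c)–(d): forbidden (ΔS, ΔL, ΔJ).
Allowed pairs: 1 of 6.

1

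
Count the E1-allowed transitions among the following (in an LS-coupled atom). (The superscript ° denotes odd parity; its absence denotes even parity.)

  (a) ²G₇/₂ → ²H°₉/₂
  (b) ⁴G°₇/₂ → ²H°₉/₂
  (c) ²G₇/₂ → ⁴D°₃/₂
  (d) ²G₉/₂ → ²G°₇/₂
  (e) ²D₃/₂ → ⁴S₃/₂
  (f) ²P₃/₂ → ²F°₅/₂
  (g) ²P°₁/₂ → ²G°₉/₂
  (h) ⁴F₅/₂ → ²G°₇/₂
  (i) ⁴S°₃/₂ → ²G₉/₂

(a) allowed
(b) forbidden (parity, ΔS fail)
(c) forbidden (ΔS, ΔL, ΔJ fail)
(d) allowed
(e) forbidden (parity, ΔS, ΔL fail)
(f) forbidden (ΔL fails)
(g) forbidden (parity, ΔL, ΔJ fail)
(h) forbidden (ΔS fails)
(i) forbidden (ΔS, ΔL, ΔJ fail)
Total allowed: 2 of 9.

2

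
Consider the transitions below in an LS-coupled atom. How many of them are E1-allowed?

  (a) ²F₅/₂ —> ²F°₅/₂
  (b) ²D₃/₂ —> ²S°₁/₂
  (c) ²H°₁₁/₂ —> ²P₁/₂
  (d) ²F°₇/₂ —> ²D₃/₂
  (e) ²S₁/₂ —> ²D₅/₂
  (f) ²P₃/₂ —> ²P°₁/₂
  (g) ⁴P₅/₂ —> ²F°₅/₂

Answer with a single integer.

(a) allowed
(b) forbidden (ΔL fails)
(c) forbidden (ΔL, ΔJ fail)
(d) forbidden (ΔJ fails)
(e) forbidden (parity, ΔL, ΔJ fail)
(f) allowed
(g) forbidden (ΔS, ΔL fail)
Total allowed: 2 of 7.

2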